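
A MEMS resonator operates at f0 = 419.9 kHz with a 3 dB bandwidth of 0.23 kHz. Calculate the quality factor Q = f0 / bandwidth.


Step 1: Q = f0 / bandwidth
Step 2: Q = 419.9 / 0.23
Q = 1825.7


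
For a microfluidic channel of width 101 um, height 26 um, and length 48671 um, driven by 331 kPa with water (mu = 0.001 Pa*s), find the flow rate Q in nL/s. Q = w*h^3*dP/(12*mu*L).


Step 1: Convert all dimensions to SI (meters).
w = 101e-6 m, h = 26e-6 m, L = 48671e-6 m, dP = 331e3 Pa
Step 2: Q = w * h^3 * dP / (12 * mu * L)
Q = 101e-6 * (26e-6)^3 * 331e3 / (12 * 0.001 * 48671e-6) = 1.00604613e-09 m^3/s
Step 3: Convert Q from m^3/s to nL/s (1 m^3 = 1e12 nL, so multiply by 1e12).
Q = 1006.046 nL/s


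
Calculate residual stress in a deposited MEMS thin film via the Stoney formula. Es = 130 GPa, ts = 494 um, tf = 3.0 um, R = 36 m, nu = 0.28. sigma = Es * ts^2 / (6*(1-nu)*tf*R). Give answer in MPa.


Step 1: Compute numerator: Es * ts^2 = 130 * 494^2 = 31724680 (GPa*um^2)
Step 2: Compute denominator (R in um): 6*(1-nu)*tf*R = 6*0.72*3.0*36e6 = 466560000.0 (um^2)
Step 3: sigma (GPa) = 31724680 / 466560000.0 = 6.7997e-02 GPa
Step 4: Convert to MPa (x1000): sigma = 68.0 MPa


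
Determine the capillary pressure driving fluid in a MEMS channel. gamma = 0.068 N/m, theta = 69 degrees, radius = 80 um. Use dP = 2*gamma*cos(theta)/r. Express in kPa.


Step 1: cos(69 deg) = 0.3584
Step 2: Convert r to m: r = 80e-6 m
Step 3: dP = 2 * 0.068 * 0.3584 / 80e-6 = 609.3 Pa
Step 4: Convert Pa to kPa (divide by 1000).
dP = 0.61 kPa


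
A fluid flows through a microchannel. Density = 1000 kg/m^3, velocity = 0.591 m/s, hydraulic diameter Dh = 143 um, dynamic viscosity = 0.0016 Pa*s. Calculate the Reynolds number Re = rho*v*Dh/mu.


Step 1: Convert Dh to meters: Dh = 143e-6 m
Step 2: Re = rho * v * Dh / mu
Re = 1000 * 0.591 * 143e-6 / 0.0016
Re = 52.821


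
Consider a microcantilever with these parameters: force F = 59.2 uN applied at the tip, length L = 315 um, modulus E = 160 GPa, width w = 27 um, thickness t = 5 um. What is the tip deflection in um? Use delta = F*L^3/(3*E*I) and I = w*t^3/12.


Step 1: Calculate the second moment of area.
I = w * t^3 / 12 = 27 * 5^3 / 12 = 281.25 um^4
Step 2: Convert E to consistent units (1 GPa = 1000 uN/um^2).
E = 160 GPa = 160000 uN/um^2
Step 3: Calculate tip deflection.
delta = F * L^3 / (3 * E * I)
delta = 59.2 * 315^3 / (3 * 160000 * 281.25)
delta = 13.7063 um


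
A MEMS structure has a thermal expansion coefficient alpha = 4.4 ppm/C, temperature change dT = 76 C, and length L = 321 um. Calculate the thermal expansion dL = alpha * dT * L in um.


Step 1: Convert CTE: alpha = 4.4 ppm/C = 4.4e-6 /C
Step 2: dL = 4.4e-6 * 76 * 321
dL = 0.1073 um


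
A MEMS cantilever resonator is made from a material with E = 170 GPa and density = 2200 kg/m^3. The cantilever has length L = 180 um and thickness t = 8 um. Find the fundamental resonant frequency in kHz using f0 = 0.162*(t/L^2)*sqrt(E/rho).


Step 1: Convert units to SI.
t_SI = 8e-6 m, L_SI = 180e-6 m
Step 2: Calculate sqrt(E/rho).
sqrt(170e9 / 2200) = 8790.49 m/s
Step 3: Compute f0.
f0 = 0.162 * 8e-6 / (180e-6)^2 * 8790.49 = 351619.6 Hz = 351.62 kHz


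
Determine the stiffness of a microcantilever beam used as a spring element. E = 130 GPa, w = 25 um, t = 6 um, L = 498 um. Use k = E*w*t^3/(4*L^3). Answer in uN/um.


Step 1: Convert E to consistent units (1 GPa = 1000 uN/um^2).
E = 130 GPa = 130000 uN/um^2
Step 2: Compute t^3 = 6^3 = 216
Step 3: Compute L^3 = 498^3 = 123505992
Step 4: k = 130000 * 25 * 216 / (4 * 123505992)
k = 1.421 uN/um


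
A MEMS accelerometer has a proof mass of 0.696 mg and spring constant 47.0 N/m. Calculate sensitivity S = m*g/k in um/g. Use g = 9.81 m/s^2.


Step 1: Convert mass: m = 0.696 mg = 6.96e-07 kg
Step 2: S = m * g / k = 6.96e-07 * 9.81 / 47.0
Step 3: S = 1.45e-07 m/g
Step 4: Convert to um/g: S = 0.145 um/g


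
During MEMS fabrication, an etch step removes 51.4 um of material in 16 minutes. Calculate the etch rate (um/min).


Step 1: Etch rate = depth / time
Step 2: rate = 51.4 / 16
rate = 3.213 um/min


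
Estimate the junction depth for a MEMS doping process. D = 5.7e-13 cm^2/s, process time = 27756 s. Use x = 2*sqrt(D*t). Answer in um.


Step 1: Compute D*t = 5.7e-13 * 27756 = 1.582092e-08 cm^2
Step 2: sqrt(D*t) = 1.25781e-04 cm
Step 3: x = 2 * 1.25781e-04 cm = 2.51562e-04 cm
Step 4: Convert to um (1 cm = 1e4 um): x = 2.516 um


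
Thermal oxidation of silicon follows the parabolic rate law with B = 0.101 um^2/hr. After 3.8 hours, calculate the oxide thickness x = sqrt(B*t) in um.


Step 1: Compute B*t = 0.101 * 3.8 = 0.3838
Step 2: x = sqrt(0.3838)
x = 0.62 um


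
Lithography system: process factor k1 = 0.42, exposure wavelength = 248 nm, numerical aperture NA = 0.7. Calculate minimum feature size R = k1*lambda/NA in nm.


Step 1: Identify values: k1 = 0.42, lambda = 248 nm, NA = 0.7
Step 2: R = k1 * lambda / NA
R = 0.42 * 248 / 0.7
R = 148.8 nm


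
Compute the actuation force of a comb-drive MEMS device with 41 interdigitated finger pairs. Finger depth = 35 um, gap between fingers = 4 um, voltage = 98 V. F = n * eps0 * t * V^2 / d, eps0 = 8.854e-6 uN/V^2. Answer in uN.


Step 1: Parameters: n=41, eps0=8.854e-6 uN/V^2, t=35 um, V=98 V, d=4 um
Step 2: V^2 = 9604
Step 3: F = 41 * 8.854e-6 * 35 * 9604 / 4
F = 30.506 uN


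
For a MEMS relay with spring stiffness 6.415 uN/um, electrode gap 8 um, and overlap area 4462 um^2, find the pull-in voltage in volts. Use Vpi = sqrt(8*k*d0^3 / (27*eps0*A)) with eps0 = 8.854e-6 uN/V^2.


Step 1: Compute numerator: 8 * k * d0^3 = 8 * 6.415 * 8^3 = 26275.84
Step 2: Compute denominator: 27 * eps0 * A = 27 * 8.854e-6 * 4462 = 1.066677
Step 3: Vpi = sqrt(26275.84 / 1.066677)
Vpi = 156.95 V


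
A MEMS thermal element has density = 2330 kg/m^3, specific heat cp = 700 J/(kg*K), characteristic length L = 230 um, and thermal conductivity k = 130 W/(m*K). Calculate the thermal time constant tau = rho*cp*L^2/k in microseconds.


Step 1: Convert L to m: L = 230e-6 m
Step 2: L^2 = (230e-6)^2 = 5.29e-08 m^2
Step 3: tau = 2330 * 700 * 5.29e-08 / 130 = 6.6369154e-04 s
Step 4: Convert to microseconds (multiply by 1e6).
tau = 663.692 us


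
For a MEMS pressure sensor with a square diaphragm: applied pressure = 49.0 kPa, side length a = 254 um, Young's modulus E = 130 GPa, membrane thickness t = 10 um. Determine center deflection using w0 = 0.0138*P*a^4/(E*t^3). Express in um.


Step 1: Convert pressure to compatible units (E is in GPa, so P in GPa).
P = 49.0 kPa = 49.0e-6 GPa
Step 2: Compute numerator: 0.0138 * P * a^4.
a^4 = 254^4 = 4162314256
numerator = 0.0138 * 49.0e-6 * 4162314256 = 2.8146e+03
Step 3: Compute denominator: E * t^3 = 130 * 10^3 = 130000
Step 4: w0 = numerator / denominator = 2.8146e+03 / 130000 = 0.0217 um


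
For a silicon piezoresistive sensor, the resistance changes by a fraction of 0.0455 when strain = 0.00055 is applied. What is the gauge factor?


Step 1: Identify values.
dR/R = 0.0455, strain = 0.00055
Step 2: GF = (dR/R) / strain = 0.0455 / 0.00055
GF = 82.7


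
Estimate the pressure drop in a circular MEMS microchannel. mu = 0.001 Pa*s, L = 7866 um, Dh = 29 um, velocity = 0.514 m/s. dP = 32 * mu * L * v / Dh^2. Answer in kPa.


Step 1: Convert to SI: L = 7866e-6 m, Dh = 29e-6 m
Step 2: dP = 32 * 0.001 * 7866e-6 * 0.514 / (29e-6)^2
Step 3: dP = 153840.63 Pa
Step 4: Convert to kPa: dP = 153.84 kPa


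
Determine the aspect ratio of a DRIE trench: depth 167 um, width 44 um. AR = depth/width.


Step 1: AR = depth / width
Step 2: AR = 167 / 44
AR = 3.8


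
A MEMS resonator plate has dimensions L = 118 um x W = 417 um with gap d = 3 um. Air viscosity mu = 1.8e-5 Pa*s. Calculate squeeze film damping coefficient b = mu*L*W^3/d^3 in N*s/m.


Step 1: Convert to SI.
L = 118e-6 m, W = 417e-6 m, d = 3e-6 m
Step 2: W^3 = (417e-6)^3 = 7.25e-11 m^3
Step 3: d^3 = (3e-6)^3 = 2.70e-17 m^3
Step 4: b = 1.8e-5 * 118e-6 * 7.25e-11 / 2.70e-17
b = 5.70e-03 N*s/m


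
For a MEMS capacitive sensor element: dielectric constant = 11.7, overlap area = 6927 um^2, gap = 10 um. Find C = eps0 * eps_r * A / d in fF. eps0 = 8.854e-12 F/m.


Step 1: Convert area to m^2: A = 6927e-12 m^2
Step 2: Convert gap to m: d = 10e-6 m
Step 3: C = eps0 * eps_r * A / d
C = 8.854e-12 * 11.7 * 6927e-12 / 10e-6
Step 4: Convert to fF (multiply by 1e15).
C = 71.76 fF


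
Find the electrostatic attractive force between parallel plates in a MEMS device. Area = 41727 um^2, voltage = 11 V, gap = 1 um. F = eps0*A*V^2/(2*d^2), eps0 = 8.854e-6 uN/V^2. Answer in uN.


Step 1: Identify parameters.
eps0 = 8.854e-6 uN/V^2, A = 41727 um^2, V = 11 V, d = 1 um
Step 2: Compute V^2 = 11^2 = 121
Step 3: Compute d^2 = 1^2 = 1
Step 4: F = 0.5 * 8.854e-6 * 41727 * 121 / 1
F = 22.352 uN


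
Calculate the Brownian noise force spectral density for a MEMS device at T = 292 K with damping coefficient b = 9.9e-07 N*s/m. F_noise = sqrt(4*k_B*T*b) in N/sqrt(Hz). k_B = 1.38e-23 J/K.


Step 1: Compute 4 * k_B * T * b
= 4 * 1.38e-23 * 292 * 9.9e-07
= 1.5957e-26 N^2/Hz
Step 2: F_noise = sqrt(1.5957e-26)
F_noise = 1.26e-13 N/sqrt(Hz)


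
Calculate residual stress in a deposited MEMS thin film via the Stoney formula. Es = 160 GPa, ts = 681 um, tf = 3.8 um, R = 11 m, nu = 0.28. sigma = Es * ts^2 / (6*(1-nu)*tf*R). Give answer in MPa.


Step 1: Compute numerator: Es * ts^2 = 160 * 681^2 = 74201760 (GPa*um^2)
Step 2: Compute denominator (R in um): 6*(1-nu)*tf*R = 6*0.72*3.8*11e6 = 180576000.0 (um^2)
Step 3: sigma (GPa) = 74201760 / 180576000.0 = 4.10917e-01 GPa
Step 4: Convert to MPa (x1000): sigma = 410.9 MPa


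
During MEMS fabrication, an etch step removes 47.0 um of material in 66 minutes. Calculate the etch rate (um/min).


Step 1: Etch rate = depth / time
Step 2: rate = 47.0 / 66
rate = 0.712 um/min


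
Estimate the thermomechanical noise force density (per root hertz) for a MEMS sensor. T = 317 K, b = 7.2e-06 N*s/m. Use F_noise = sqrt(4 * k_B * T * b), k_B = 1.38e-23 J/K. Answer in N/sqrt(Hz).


Step 1: Compute 4 * k_B * T * b
= 4 * 1.38e-23 * 317 * 7.2e-06
= 1.2599e-25 N^2/Hz
Step 2: F_noise = sqrt(1.2599e-25)
F_noise = 3.55e-13 N/sqrt(Hz)


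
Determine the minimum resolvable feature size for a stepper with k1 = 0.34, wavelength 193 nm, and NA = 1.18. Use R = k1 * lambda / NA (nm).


Step 1: Identify values: k1 = 0.34, lambda = 193 nm, NA = 1.18
Step 2: R = k1 * lambda / NA
R = 0.34 * 193 / 1.18
R = 55.6 nm


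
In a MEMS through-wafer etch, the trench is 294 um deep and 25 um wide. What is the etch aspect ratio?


Step 1: AR = depth / width
Step 2: AR = 294 / 25
AR = 11.8


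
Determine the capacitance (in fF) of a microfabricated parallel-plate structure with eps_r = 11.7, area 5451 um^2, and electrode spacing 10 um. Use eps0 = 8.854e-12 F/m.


Step 1: Convert area to m^2: A = 5451e-12 m^2
Step 2: Convert gap to m: d = 10e-6 m
Step 3: C = eps0 * eps_r * A / d
C = 8.854e-12 * 11.7 * 5451e-12 / 10e-6
Step 4: Convert to fF (multiply by 1e15).
C = 56.47 fF


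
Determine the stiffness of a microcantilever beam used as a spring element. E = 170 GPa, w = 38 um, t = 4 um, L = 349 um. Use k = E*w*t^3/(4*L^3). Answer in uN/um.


Step 1: Convert E to consistent units (1 GPa = 1000 uN/um^2).
E = 170 GPa = 170000 uN/um^2
Step 2: Compute t^3 = 4^3 = 64
Step 3: Compute L^3 = 349^3 = 42508549
Step 4: k = 170000 * 38 * 64 / (4 * 42508549)
k = 2.4315 uN/um


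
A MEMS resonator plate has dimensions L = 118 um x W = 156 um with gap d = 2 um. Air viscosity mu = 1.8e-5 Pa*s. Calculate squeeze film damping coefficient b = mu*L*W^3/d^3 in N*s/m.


Step 1: Convert to SI.
L = 118e-6 m, W = 156e-6 m, d = 2e-6 m
Step 2: W^3 = (156e-6)^3 = 3.80e-12 m^3
Step 3: d^3 = (2e-6)^3 = 8.00e-18 m^3
Step 4: b = 1.8e-5 * 118e-6 * 3.80e-12 / 8.00e-18
b = 1.01e-03 N*s/m


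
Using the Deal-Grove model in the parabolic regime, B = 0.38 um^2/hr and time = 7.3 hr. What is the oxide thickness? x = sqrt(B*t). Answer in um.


Step 1: Compute B*t = 0.38 * 7.3 = 2.774
Step 2: x = sqrt(2.774)
x = 1.666 um


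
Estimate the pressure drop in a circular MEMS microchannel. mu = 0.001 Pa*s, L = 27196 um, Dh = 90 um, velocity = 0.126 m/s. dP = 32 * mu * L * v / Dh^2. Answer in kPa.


Step 1: Convert to SI: L = 27196e-6 m, Dh = 90e-6 m
Step 2: dP = 32 * 0.001 * 27196e-6 * 0.126 / (90e-6)^2
Step 3: dP = 13537.56 Pa
Step 4: Convert to kPa: dP = 13.54 kPa


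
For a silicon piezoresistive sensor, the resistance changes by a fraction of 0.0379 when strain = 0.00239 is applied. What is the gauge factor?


Step 1: Identify values.
dR/R = 0.0379, strain = 0.00239
Step 2: GF = (dR/R) / strain = 0.0379 / 0.00239
GF = 15.9


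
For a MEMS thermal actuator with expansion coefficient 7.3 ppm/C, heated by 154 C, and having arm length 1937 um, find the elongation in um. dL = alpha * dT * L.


Step 1: Convert CTE: alpha = 7.3 ppm/C = 7.3e-6 /C
Step 2: dL = 7.3e-6 * 154 * 1937
dL = 2.1776 um


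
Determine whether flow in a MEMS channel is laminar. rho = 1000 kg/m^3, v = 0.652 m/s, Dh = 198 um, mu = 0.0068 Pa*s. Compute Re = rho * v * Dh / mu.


Step 1: Convert Dh to meters: Dh = 198e-6 m
Step 2: Re = rho * v * Dh / mu
Re = 1000 * 0.652 * 198e-6 / 0.0068
Re = 18.985
Since Re = 18.985 is below ~2300, the flow is laminar.


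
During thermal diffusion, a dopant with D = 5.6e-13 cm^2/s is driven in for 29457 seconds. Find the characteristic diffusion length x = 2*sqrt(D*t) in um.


Step 1: Compute D*t = 5.6e-13 * 29457 = 1.649592e-08 cm^2
Step 2: sqrt(D*t) = 1.28436e-04 cm
Step 3: x = 2 * 1.28436e-04 cm = 2.56872e-04 cm
Step 4: Convert to um (1 cm = 1e4 um): x = 2.569 um


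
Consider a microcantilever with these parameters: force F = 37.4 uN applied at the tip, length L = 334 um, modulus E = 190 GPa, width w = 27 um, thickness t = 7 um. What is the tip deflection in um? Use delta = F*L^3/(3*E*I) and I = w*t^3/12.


Step 1: Calculate the second moment of area.
I = w * t^3 / 12 = 27 * 7^3 / 12 = 771.75 um^4
Step 2: Convert E to consistent units (1 GPa = 1000 uN/um^2).
E = 190 GPa = 190000 uN/um^2
Step 3: Calculate tip deflection.
delta = F * L^3 / (3 * E * I)
delta = 37.4 * 334^3 / (3 * 190000 * 771.75)
delta = 3.1678 um


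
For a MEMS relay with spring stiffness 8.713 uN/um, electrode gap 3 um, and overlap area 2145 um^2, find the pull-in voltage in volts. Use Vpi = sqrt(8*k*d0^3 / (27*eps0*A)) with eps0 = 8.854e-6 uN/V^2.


Step 1: Compute numerator: 8 * k * d0^3 = 8 * 8.713 * 3^3 = 1882.008
Step 2: Compute denominator: 27 * eps0 * A = 27 * 8.854e-6 * 2145 = 0.512779
Step 3: Vpi = sqrt(1882.008 / 0.512779)
Vpi = 60.58 V


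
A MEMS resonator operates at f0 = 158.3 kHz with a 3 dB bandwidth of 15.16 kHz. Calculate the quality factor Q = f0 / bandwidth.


Step 1: Q = f0 / bandwidth
Step 2: Q = 158.3 / 15.16
Q = 10.4


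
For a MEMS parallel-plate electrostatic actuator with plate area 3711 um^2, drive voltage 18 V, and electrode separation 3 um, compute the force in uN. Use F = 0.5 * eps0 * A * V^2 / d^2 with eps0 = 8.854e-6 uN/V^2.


Step 1: Identify parameters.
eps0 = 8.854e-6 uN/V^2, A = 3711 um^2, V = 18 V, d = 3 um
Step 2: Compute V^2 = 18^2 = 324
Step 3: Compute d^2 = 3^2 = 9
Step 4: F = 0.5 * 8.854e-6 * 3711 * 324 / 9
F = 0.591 uN


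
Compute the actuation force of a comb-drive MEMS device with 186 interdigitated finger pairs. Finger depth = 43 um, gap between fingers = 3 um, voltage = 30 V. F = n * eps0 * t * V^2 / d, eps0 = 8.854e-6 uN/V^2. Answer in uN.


Step 1: Parameters: n=186, eps0=8.854e-6 uN/V^2, t=43 um, V=30 V, d=3 um
Step 2: V^2 = 900
Step 3: F = 186 * 8.854e-6 * 43 * 900 / 3
F = 21.244 uN


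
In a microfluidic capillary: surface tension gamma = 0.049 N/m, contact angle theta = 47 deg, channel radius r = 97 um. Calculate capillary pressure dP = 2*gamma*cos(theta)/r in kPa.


Step 1: cos(47 deg) = 0.682
Step 2: Convert r to m: r = 97e-6 m
Step 3: dP = 2 * 0.049 * 0.682 / 97e-6 = 689.0 Pa
Step 4: Convert Pa to kPa (divide by 1000).
dP = 0.69 kPa


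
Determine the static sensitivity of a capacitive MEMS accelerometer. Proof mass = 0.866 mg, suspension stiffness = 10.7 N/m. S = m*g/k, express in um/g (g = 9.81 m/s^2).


Step 1: Convert mass: m = 0.866 mg = 8.66e-07 kg
Step 2: S = m * g / k = 8.66e-07 * 9.81 / 10.7
Step 3: S = 7.94e-07 m/g
Step 4: Convert to um/g: S = 0.794 um/g


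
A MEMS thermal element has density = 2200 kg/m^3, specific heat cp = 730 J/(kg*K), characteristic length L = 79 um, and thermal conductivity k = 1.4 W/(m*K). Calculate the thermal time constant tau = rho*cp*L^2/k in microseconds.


Step 1: Convert L to m: L = 79e-6 m
Step 2: L^2 = (79e-6)^2 = 6.241e-09 m^2
Step 3: tau = 2200 * 730 * 6.241e-09 / 1.4 = 7.15931857e-03 s
Step 4: Convert to microseconds (multiply by 1e6).
tau = 7159.319 us


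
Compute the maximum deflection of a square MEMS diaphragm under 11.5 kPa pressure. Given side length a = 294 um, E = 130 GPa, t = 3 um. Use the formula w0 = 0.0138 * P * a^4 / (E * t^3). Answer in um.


Step 1: Convert pressure to compatible units (E is in GPa, so P in GPa).
P = 11.5 kPa = 11.5e-6 GPa
Step 2: Compute numerator: 0.0138 * P * a^4.
a^4 = 294^4 = 7471182096
numerator = 0.0138 * 11.5e-6 * 7471182096 = 1.18568e+03
Step 3: Compute denominator: E * t^3 = 130 * 3^3 = 3510
Step 4: w0 = numerator / denominator = 1.18568e+03 / 3510 = 0.3378 um


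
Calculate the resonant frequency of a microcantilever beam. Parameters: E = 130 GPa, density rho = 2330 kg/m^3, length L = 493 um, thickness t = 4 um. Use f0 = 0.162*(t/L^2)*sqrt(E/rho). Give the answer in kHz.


Step 1: Convert units to SI.
t_SI = 4e-6 m, L_SI = 493e-6 m
Step 2: Calculate sqrt(E/rho).
sqrt(130e9 / 2330) = 7469.54 m/s
Step 3: Compute f0.
f0 = 0.162 * 4e-6 / (493e-6)^2 * 7469.54 = 19914.8 Hz = 19.91 kHz


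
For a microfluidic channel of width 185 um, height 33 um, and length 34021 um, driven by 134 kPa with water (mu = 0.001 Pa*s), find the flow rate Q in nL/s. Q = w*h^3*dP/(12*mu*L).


Step 1: Convert all dimensions to SI (meters).
w = 185e-6 m, h = 33e-6 m, L = 34021e-6 m, dP = 134e3 Pa
Step 2: Q = w * h^3 * dP / (12 * mu * L)
Q = 185e-6 * (33e-6)^3 * 134e3 / (12 * 0.001 * 34021e-6) = 2.18217726e-09 m^3/s
Step 3: Convert Q from m^3/s to nL/s (1 m^3 = 1e12 nL, so multiply by 1e12).
Q = 2182.177 nL/s


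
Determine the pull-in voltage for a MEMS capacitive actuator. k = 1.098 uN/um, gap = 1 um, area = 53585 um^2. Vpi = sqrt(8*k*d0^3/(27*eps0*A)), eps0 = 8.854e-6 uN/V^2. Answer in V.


Step 1: Compute numerator: 8 * k * d0^3 = 8 * 1.098 * 1^3 = 8.784
Step 2: Compute denominator: 27 * eps0 * A = 27 * 8.854e-6 * 53585 = 12.809923
Step 3: Vpi = sqrt(8.784 / 12.809923)
Vpi = 0.83 V


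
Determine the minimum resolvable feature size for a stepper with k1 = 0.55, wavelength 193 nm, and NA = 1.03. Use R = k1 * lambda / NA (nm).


Step 1: Identify values: k1 = 0.55, lambda = 193 nm, NA = 1.03
Step 2: R = k1 * lambda / NA
R = 0.55 * 193 / 1.03
R = 103.1 nm


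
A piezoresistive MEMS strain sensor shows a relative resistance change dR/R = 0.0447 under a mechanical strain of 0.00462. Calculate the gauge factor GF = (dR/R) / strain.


Step 1: Identify values.
dR/R = 0.0447, strain = 0.00462
Step 2: GF = (dR/R) / strain = 0.0447 / 0.00462
GF = 9.7


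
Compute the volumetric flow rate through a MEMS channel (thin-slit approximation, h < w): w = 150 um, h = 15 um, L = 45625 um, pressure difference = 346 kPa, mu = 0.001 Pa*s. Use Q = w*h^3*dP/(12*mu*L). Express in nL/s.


Step 1: Convert all dimensions to SI (meters).
w = 150e-6 m, h = 15e-6 m, L = 45625e-6 m, dP = 346e3 Pa
Step 2: Q = w * h^3 * dP / (12 * mu * L)
Q = 150e-6 * (15e-6)^3 * 346e3 / (12 * 0.001 * 45625e-6) = 3.1993151e-10 m^3/s
Step 3: Convert Q from m^3/s to nL/s (1 m^3 = 1e12 nL, so multiply by 1e12).
Q = 319.932 nL/s


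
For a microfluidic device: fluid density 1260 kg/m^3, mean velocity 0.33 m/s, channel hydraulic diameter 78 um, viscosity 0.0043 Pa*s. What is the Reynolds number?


Step 1: Convert Dh to meters: Dh = 78e-6 m
Step 2: Re = rho * v * Dh / mu
Re = 1260 * 0.33 * 78e-6 / 0.0043
Re = 7.542


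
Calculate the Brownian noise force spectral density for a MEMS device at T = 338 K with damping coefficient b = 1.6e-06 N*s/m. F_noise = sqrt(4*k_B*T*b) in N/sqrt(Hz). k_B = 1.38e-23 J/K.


Step 1: Compute 4 * k_B * T * b
= 4 * 1.38e-23 * 338 * 1.6e-06
= 2.9852e-26 N^2/Hz
Step 2: F_noise = sqrt(2.9852e-26)
F_noise = 1.73e-13 N/sqrt(Hz)


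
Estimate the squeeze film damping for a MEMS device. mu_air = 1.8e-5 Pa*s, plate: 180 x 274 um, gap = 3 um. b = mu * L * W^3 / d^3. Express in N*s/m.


Step 1: Convert to SI.
L = 180e-6 m, W = 274e-6 m, d = 3e-6 m
Step 2: W^3 = (274e-6)^3 = 2.06e-11 m^3
Step 3: d^3 = (3e-6)^3 = 2.70e-17 m^3
Step 4: b = 1.8e-5 * 180e-6 * 2.06e-11 / 2.70e-17
b = 2.47e-03 N*s/m


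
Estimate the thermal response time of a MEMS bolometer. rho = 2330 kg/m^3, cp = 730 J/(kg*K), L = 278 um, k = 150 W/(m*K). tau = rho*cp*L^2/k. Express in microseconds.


Step 1: Convert L to m: L = 278e-6 m
Step 2: L^2 = (278e-6)^2 = 7.7284e-08 m^2
Step 3: tau = 2330 * 730 * 7.7284e-08 / 150 = 8.7634904e-04 s
Step 4: Convert to microseconds (multiply by 1e6).
tau = 876.349 us


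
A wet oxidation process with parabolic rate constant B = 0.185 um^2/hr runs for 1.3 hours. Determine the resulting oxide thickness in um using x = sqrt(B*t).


Step 1: Compute B*t = 0.185 * 1.3 = 0.2405
Step 2: x = sqrt(0.2405)
x = 0.49 um


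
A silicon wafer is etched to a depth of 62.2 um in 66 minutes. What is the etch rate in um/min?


Step 1: Etch rate = depth / time
Step 2: rate = 62.2 / 66
rate = 0.942 um/min


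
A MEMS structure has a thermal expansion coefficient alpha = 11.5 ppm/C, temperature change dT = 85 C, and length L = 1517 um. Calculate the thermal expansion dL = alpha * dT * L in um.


Step 1: Convert CTE: alpha = 11.5 ppm/C = 11.5e-6 /C
Step 2: dL = 11.5e-6 * 85 * 1517
dL = 1.4829 um


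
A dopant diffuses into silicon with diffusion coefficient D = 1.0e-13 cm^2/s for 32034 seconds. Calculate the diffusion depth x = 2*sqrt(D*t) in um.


Step 1: Compute D*t = 1.0e-13 * 32034 = 3.2034e-09 cm^2
Step 2: sqrt(D*t) = 5.65986e-05 cm
Step 3: x = 2 * 5.65986e-05 cm = 1.131972e-04 cm
Step 4: Convert to um (1 cm = 1e4 um): x = 1.132 um


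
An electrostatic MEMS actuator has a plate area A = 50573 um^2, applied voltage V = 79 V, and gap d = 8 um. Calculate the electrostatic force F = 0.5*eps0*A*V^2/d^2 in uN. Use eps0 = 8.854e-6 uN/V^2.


Step 1: Identify parameters.
eps0 = 8.854e-6 uN/V^2, A = 50573 um^2, V = 79 V, d = 8 um
Step 2: Compute V^2 = 79^2 = 6241
Step 3: Compute d^2 = 8^2 = 64
Step 4: F = 0.5 * 8.854e-6 * 50573 * 6241 / 64
F = 21.832 uN


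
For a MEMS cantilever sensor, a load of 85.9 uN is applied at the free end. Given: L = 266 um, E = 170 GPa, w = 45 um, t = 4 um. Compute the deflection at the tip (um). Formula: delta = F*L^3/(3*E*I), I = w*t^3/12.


Step 1: Calculate the second moment of area.
I = w * t^3 / 12 = 45 * 4^3 / 12 = 240.0 um^4
Step 2: Convert E to consistent units (1 GPa = 1000 uN/um^2).
E = 170 GPa = 170000 uN/um^2
Step 3: Calculate tip deflection.
delta = F * L^3 / (3 * E * I)
delta = 85.9 * 266^3 / (3 * 170000 * 240.0)
delta = 13.2086 um


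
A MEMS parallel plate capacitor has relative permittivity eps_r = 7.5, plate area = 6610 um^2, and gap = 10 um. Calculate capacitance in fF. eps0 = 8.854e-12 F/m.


Step 1: Convert area to m^2: A = 6610e-12 m^2
Step 2: Convert gap to m: d = 10e-6 m
Step 3: C = eps0 * eps_r * A / d
C = 8.854e-12 * 7.5 * 6610e-12 / 10e-6
Step 4: Convert to fF (multiply by 1e15).
C = 43.89 fF


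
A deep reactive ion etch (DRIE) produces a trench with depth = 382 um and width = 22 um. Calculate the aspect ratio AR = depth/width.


Step 1: AR = depth / width
Step 2: AR = 382 / 22
AR = 17.4


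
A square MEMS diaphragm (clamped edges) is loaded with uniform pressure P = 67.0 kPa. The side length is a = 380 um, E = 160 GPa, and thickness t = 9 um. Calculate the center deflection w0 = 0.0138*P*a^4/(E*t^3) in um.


Step 1: Convert pressure to compatible units (E is in GPa, so P in GPa).
P = 67.0 kPa = 67.0e-6 GPa
Step 2: Compute numerator: 0.0138 * P * a^4.
a^4 = 380^4 = 20851360000
numerator = 0.0138 * 67.0e-6 * 20851360000 = 1.92792e+04
Step 3: Compute denominator: E * t^3 = 160 * 9^3 = 116640
Step 4: w0 = numerator / denominator = 1.92792e+04 / 116640 = 0.1653 um


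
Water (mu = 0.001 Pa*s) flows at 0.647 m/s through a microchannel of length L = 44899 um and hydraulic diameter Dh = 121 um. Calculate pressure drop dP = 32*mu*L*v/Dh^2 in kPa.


Step 1: Convert to SI: L = 44899e-6 m, Dh = 121e-6 m
Step 2: dP = 32 * 0.001 * 44899e-6 * 0.647 / (121e-6)^2
Step 3: dP = 63492.17 Pa
Step 4: Convert to kPa: dP = 63.49 kPa


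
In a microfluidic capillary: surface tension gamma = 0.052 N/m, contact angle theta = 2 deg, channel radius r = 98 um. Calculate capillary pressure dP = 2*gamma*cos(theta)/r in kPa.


Step 1: cos(2 deg) = 0.9994
Step 2: Convert r to m: r = 98e-6 m
Step 3: dP = 2 * 0.052 * 0.9994 / 98e-6 = 1060.6 Pa
Step 4: Convert Pa to kPa (divide by 1000).
dP = 1.06 kPa


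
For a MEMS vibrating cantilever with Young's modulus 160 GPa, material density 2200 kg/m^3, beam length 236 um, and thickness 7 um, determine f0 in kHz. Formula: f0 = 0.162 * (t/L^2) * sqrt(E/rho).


Step 1: Convert units to SI.
t_SI = 7e-6 m, L_SI = 236e-6 m
Step 2: Calculate sqrt(E/rho).
sqrt(160e9 / 2200) = 8528.03 m/s
Step 3: Compute f0.
f0 = 0.162 * 7e-6 / (236e-6)^2 * 8528.03 = 173635.2 Hz = 173.64 kHz


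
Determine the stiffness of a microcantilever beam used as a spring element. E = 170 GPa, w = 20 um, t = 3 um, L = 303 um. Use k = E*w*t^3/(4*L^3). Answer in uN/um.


Step 1: Convert E to consistent units (1 GPa = 1000 uN/um^2).
E = 170 GPa = 170000 uN/um^2
Step 2: Compute t^3 = 3^3 = 27
Step 3: Compute L^3 = 303^3 = 27818127
Step 4: k = 170000 * 20 * 27 / (4 * 27818127)
k = 0.825 uN/um


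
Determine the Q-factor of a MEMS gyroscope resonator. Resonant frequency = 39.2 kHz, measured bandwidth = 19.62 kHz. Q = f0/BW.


Step 1: Q = f0 / bandwidth
Step 2: Q = 39.2 / 19.62
Q = 2.0


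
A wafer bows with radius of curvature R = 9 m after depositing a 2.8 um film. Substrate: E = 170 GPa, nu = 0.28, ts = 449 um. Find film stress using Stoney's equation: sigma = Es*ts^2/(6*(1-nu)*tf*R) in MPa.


Step 1: Compute numerator: Es * ts^2 = 170 * 449^2 = 34272170 (GPa*um^2)
Step 2: Compute denominator (R in um): 6*(1-nu)*tf*R = 6*0.72*2.8*9e6 = 108864000.0 (um^2)
Step 3: sigma (GPa) = 34272170 / 108864000.0 = 3.14816e-01 GPa
Step 4: Convert to MPa (x1000): sigma = 314.8 MPa


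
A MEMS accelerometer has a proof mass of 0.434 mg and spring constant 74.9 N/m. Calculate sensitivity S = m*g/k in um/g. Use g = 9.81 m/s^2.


Step 1: Convert mass: m = 0.434 mg = 4.34e-07 kg
Step 2: S = m * g / k = 4.34e-07 * 9.81 / 74.9
Step 3: S = 5.68e-08 m/g
Step 4: Convert to um/g: S = 0.057 um/g


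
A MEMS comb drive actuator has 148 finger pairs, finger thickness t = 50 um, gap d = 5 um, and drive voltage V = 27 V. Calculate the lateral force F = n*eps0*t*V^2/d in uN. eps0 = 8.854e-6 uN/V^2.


Step 1: Parameters: n=148, eps0=8.854e-6 uN/V^2, t=50 um, V=27 V, d=5 um
Step 2: V^2 = 729
Step 3: F = 148 * 8.854e-6 * 50 * 729 / 5
F = 9.553 uN


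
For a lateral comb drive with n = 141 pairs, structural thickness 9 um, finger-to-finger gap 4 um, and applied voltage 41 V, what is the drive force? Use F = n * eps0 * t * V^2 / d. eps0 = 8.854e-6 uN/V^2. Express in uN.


Step 1: Parameters: n=141, eps0=8.854e-6 uN/V^2, t=9 um, V=41 V, d=4 um
Step 2: V^2 = 1681
Step 3: F = 141 * 8.854e-6 * 9 * 1681 / 4
F = 4.722 uN


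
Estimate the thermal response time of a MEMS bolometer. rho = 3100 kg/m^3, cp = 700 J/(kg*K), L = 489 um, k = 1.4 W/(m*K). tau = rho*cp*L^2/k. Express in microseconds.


Step 1: Convert L to m: L = 489e-6 m
Step 2: L^2 = (489e-6)^2 = 2.39121e-07 m^2
Step 3: tau = 3100 * 700 * 2.39121e-07 / 1.4 = 3.7063755e-01 s
Step 4: Convert to microseconds (multiply by 1e6).
tau = 370637.55 us


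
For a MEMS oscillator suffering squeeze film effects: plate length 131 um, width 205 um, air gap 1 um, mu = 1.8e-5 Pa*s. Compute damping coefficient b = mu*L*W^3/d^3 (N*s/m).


Step 1: Convert to SI.
L = 131e-6 m, W = 205e-6 m, d = 1e-6 m
Step 2: W^3 = (205e-6)^3 = 8.62e-12 m^3
Step 3: d^3 = (1e-6)^3 = 1.00e-18 m^3
Step 4: b = 1.8e-5 * 131e-6 * 8.62e-12 / 1.00e-18
b = 2.03e-02 N*s/m


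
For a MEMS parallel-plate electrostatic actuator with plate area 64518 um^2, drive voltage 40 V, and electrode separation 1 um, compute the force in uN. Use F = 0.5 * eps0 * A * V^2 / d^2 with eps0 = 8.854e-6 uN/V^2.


Step 1: Identify parameters.
eps0 = 8.854e-6 uN/V^2, A = 64518 um^2, V = 40 V, d = 1 um
Step 2: Compute V^2 = 40^2 = 1600
Step 3: Compute d^2 = 1^2 = 1
Step 4: F = 0.5 * 8.854e-6 * 64518 * 1600 / 1
F = 456.994 uN


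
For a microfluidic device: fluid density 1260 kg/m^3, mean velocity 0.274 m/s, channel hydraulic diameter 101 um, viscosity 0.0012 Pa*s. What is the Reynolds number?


Step 1: Convert Dh to meters: Dh = 101e-6 m
Step 2: Re = rho * v * Dh / mu
Re = 1260 * 0.274 * 101e-6 / 0.0012
Re = 29.058


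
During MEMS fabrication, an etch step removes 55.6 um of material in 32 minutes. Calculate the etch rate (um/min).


Step 1: Etch rate = depth / time
Step 2: rate = 55.6 / 32
rate = 1.738 um/min


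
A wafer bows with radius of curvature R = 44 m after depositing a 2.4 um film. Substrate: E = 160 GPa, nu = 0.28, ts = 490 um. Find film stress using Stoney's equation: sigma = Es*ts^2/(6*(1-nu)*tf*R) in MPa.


Step 1: Compute numerator: Es * ts^2 = 160 * 490^2 = 38416000 (GPa*um^2)
Step 2: Compute denominator (R in um): 6*(1-nu)*tf*R = 6*0.72*2.4*44e6 = 456192000.0 (um^2)
Step 3: sigma (GPa) = 38416000 / 456192000.0 = 8.421e-02 GPa
Step 4: Convert to MPa (x1000): sigma = 84.2 MPa


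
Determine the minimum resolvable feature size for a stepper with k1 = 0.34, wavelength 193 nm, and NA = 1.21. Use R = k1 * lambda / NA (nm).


Step 1: Identify values: k1 = 0.34, lambda = 193 nm, NA = 1.21
Step 2: R = k1 * lambda / NA
R = 0.34 * 193 / 1.21
R = 54.2 nm


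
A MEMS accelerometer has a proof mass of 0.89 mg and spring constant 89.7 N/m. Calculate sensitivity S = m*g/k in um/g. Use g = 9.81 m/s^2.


Step 1: Convert mass: m = 0.89 mg = 8.90e-07 kg
Step 2: S = m * g / k = 8.90e-07 * 9.81 / 89.7
Step 3: S = 9.73e-08 m/g
Step 4: Convert to um/g: S = 0.097 um/g


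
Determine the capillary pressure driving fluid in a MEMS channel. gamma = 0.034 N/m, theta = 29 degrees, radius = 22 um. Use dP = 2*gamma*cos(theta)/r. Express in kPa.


Step 1: cos(29 deg) = 0.8746
Step 2: Convert r to m: r = 22e-6 m
Step 3: dP = 2 * 0.034 * 0.8746 / 22e-6 = 2703.3 Pa
Step 4: Convert Pa to kPa (divide by 1000).
dP = 2.7 kPa


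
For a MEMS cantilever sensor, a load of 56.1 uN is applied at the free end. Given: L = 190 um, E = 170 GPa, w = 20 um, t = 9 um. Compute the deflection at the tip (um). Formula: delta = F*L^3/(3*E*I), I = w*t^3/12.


Step 1: Calculate the second moment of area.
I = w * t^3 / 12 = 20 * 9^3 / 12 = 1215.0 um^4
Step 2: Convert E to consistent units (1 GPa = 1000 uN/um^2).
E = 170 GPa = 170000 uN/um^2
Step 3: Calculate tip deflection.
delta = F * L^3 / (3 * E * I)
delta = 56.1 * 190^3 / (3 * 170000 * 1215.0)
delta = 0.621 um


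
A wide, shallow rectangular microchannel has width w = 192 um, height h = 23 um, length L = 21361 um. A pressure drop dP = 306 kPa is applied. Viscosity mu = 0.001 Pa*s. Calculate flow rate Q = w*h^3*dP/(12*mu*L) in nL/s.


Step 1: Convert all dimensions to SI (meters).
w = 192e-6 m, h = 23e-6 m, L = 21361e-6 m, dP = 306e3 Pa
Step 2: Q = w * h^3 * dP / (12 * mu * L)
Q = 192e-6 * (23e-6)^3 * 306e3 / (12 * 0.001 * 21361e-6) = 2.7887099e-09 m^3/s
Step 3: Convert Q from m^3/s to nL/s (1 m^3 = 1e12 nL, so multiply by 1e12).
Q = 2788.71 nL/s


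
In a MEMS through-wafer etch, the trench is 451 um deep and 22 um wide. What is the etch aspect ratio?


Step 1: AR = depth / width
Step 2: AR = 451 / 22
AR = 20.5


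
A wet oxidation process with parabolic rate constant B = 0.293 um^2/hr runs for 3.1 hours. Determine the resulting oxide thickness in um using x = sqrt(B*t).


Step 1: Compute B*t = 0.293 * 3.1 = 0.9083
Step 2: x = sqrt(0.9083)
x = 0.953 um


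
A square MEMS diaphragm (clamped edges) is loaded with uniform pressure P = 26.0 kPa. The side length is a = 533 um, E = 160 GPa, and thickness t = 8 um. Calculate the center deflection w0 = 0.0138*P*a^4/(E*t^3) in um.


Step 1: Convert pressure to compatible units (E is in GPa, so P in GPa).
P = 26.0 kPa = 26.0e-6 GPa
Step 2: Compute numerator: 0.0138 * P * a^4.
a^4 = 533^4 = 80706559921
numerator = 0.0138 * 26.0e-6 * 80706559921 = 2.89575e+04
Step 3: Compute denominator: E * t^3 = 160 * 8^3 = 81920
Step 4: w0 = numerator / denominator = 2.89575e+04 / 81920 = 0.3535 um


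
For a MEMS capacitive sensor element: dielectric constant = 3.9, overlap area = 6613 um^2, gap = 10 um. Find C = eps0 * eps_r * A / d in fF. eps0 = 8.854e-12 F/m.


Step 1: Convert area to m^2: A = 6613e-12 m^2
Step 2: Convert gap to m: d = 10e-6 m
Step 3: C = eps0 * eps_r * A / d
C = 8.854e-12 * 3.9 * 6613e-12 / 10e-6
Step 4: Convert to fF (multiply by 1e15).
C = 22.84 fF


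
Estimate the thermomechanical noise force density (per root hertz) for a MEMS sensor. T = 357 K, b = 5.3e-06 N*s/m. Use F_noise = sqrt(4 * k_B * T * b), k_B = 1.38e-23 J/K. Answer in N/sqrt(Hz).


Step 1: Compute 4 * k_B * T * b
= 4 * 1.38e-23 * 357 * 5.3e-06
= 1.0444e-25 N^2/Hz
Step 2: F_noise = sqrt(1.0444e-25)
F_noise = 3.23e-13 N/sqrt(Hz)


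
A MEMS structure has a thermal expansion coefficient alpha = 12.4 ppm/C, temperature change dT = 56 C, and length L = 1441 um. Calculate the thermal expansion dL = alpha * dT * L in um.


Step 1: Convert CTE: alpha = 12.4 ppm/C = 12.4e-6 /C
Step 2: dL = 12.4e-6 * 56 * 1441
dL = 1.0006 um


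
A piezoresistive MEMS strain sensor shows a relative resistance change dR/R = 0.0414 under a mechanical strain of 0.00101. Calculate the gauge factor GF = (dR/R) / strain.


Step 1: Identify values.
dR/R = 0.0414, strain = 0.00101
Step 2: GF = (dR/R) / strain = 0.0414 / 0.00101
GF = 41.0


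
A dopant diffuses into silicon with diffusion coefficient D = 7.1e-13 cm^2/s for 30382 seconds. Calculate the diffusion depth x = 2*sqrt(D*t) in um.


Step 1: Compute D*t = 7.1e-13 * 30382 = 2.157122e-08 cm^2
Step 2: sqrt(D*t) = 1.46871e-04 cm
Step 3: x = 2 * 1.46871e-04 cm = 2.93742e-04 cm
Step 4: Convert to um (1 cm = 1e4 um): x = 2.937 um


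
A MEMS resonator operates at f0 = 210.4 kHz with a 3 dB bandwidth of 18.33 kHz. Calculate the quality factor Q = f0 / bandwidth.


Step 1: Q = f0 / bandwidth
Step 2: Q = 210.4 / 18.33
Q = 11.5


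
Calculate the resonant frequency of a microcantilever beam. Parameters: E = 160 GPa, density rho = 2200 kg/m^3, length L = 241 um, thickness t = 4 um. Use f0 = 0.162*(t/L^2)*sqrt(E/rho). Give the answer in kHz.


Step 1: Convert units to SI.
t_SI = 4e-6 m, L_SI = 241e-6 m
Step 2: Calculate sqrt(E/rho).
sqrt(160e9 / 2200) = 8528.03 m/s
Step 3: Compute f0.
f0 = 0.162 * 4e-6 / (241e-6)^2 * 8528.03 = 95145.8 Hz = 95.15 kHz


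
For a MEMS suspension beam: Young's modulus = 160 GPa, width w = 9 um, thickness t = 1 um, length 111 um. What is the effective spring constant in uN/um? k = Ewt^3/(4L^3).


Step 1: Convert E to consistent units (1 GPa = 1000 uN/um^2).
E = 160 GPa = 160000 uN/um^2
Step 2: Compute t^3 = 1^3 = 1
Step 3: Compute L^3 = 111^3 = 1367631
Step 4: k = 160000 * 9 * 1 / (4 * 1367631)
k = 0.2632 uN/um


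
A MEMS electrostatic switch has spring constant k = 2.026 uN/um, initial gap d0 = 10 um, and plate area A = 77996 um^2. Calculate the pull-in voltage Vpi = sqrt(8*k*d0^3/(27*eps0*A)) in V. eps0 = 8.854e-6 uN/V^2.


Step 1: Compute numerator: 8 * k * d0^3 = 8 * 2.026 * 10^3 = 16208.0
Step 2: Compute denominator: 27 * eps0 * A = 27 * 8.854e-6 * 77996 = 18.645568
Step 3: Vpi = sqrt(16208.0 / 18.645568)
Vpi = 29.48 V


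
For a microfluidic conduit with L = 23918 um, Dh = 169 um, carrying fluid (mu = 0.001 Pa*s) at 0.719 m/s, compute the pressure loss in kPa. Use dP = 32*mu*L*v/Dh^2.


Step 1: Convert to SI: L = 23918e-6 m, Dh = 169e-6 m
Step 2: dP = 32 * 0.001 * 23918e-6 * 0.719 / (169e-6)^2
Step 3: dP = 19267.72 Pa
Step 4: Convert to kPa: dP = 19.27 kPa


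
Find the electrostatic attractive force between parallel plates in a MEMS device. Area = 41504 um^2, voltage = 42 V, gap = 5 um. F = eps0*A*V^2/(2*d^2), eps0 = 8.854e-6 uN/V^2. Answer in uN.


Step 1: Identify parameters.
eps0 = 8.854e-6 uN/V^2, A = 41504 um^2, V = 42 V, d = 5 um
Step 2: Compute V^2 = 42^2 = 1764
Step 3: Compute d^2 = 5^2 = 25
Step 4: F = 0.5 * 8.854e-6 * 41504 * 1764 / 25
F = 12.965 uN


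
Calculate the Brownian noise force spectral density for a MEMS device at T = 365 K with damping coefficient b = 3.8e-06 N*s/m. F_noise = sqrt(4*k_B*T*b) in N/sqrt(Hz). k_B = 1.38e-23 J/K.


Step 1: Compute 4 * k_B * T * b
= 4 * 1.38e-23 * 365 * 3.8e-06
= 7.6562e-26 N^2/Hz
Step 2: F_noise = sqrt(7.6562e-26)
F_noise = 2.77e-13 N/sqrt(Hz)


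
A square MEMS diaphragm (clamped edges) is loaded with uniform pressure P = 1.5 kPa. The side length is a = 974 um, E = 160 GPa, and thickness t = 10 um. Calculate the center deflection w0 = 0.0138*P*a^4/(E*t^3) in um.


Step 1: Convert pressure to compatible units (E is in GPa, so P in GPa).
P = 1.5 kPa = 1.5e-6 GPa
Step 2: Compute numerator: 0.0138 * P * a^4.
a^4 = 974^4 = 899986152976
numerator = 0.0138 * 1.5e-6 * 899986152976 = 1.86297e+04
Step 3: Compute denominator: E * t^3 = 160 * 10^3 = 160000
Step 4: w0 = numerator / denominator = 1.86297e+04 / 160000 = 0.1164 um


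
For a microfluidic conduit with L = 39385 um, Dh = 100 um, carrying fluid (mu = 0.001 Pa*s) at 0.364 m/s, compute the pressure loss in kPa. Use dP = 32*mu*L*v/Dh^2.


Step 1: Convert to SI: L = 39385e-6 m, Dh = 100e-6 m
Step 2: dP = 32 * 0.001 * 39385e-6 * 0.364 / (100e-6)^2
Step 3: dP = 45875.65 Pa
Step 4: Convert to kPa: dP = 45.88 kPa


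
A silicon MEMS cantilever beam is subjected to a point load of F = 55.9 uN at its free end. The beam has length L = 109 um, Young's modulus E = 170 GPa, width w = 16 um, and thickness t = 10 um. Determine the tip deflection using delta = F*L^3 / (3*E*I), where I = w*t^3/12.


Step 1: Calculate the second moment of area.
I = w * t^3 / 12 = 16 * 10^3 / 12 = 1333.3333 um^4
Step 2: Convert E to consistent units (1 GPa = 1000 uN/um^2).
E = 170 GPa = 170000 uN/um^2
Step 3: Calculate tip deflection.
delta = F * L^3 / (3 * E * I)
delta = 55.9 * 109^3 / (3 * 170000 * 1333.3333)
delta = 0.1065 um


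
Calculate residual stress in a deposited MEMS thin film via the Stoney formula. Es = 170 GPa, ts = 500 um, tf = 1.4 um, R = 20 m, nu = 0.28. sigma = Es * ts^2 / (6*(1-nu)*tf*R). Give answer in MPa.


Step 1: Compute numerator: Es * ts^2 = 170 * 500^2 = 42500000 (GPa*um^2)
Step 2: Compute denominator (R in um): 6*(1-nu)*tf*R = 6*0.72*1.4*20e6 = 120960000.0 (um^2)
Step 3: sigma (GPa) = 42500000 / 120960000.0 = 3.51356e-01 GPa
Step 4: Convert to MPa (x1000): sigma = 351.4 MPa


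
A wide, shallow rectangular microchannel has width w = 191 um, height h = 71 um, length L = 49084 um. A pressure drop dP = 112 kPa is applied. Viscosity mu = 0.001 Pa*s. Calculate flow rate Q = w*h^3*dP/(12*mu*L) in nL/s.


Step 1: Convert all dimensions to SI (meters).
w = 191e-6 m, h = 71e-6 m, L = 49084e-6 m, dP = 112e3 Pa
Step 2: Q = w * h^3 * dP / (12 * mu * L)
Q = 191e-6 * (71e-6)^3 * 112e3 / (12 * 0.001 * 49084e-6) = 1.299885929e-08 m^3/s
Step 3: Convert Q from m^3/s to nL/s (1 m^3 = 1e12 nL, so multiply by 1e12).
Q = 12998.859 nL/s


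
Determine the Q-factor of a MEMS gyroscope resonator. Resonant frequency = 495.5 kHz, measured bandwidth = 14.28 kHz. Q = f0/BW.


Step 1: Q = f0 / bandwidth
Step 2: Q = 495.5 / 14.28
Q = 34.7
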